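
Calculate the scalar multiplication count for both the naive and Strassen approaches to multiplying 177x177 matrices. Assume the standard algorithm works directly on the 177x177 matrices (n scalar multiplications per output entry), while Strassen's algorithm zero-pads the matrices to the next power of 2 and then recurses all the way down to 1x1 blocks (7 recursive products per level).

Matrix multiplication for 177x177 matrices:

Strassen's algorithm requires power-of-2 dimensions. Pad 177x177 to 256x256 (next power of 2).

Standard algorithm: 177^3 = 5545233 multiplications
Strassen's algorithm: 7^(log2(256)) = 7^8 = 5764801 multiplications
Difference: 5545233 - 5764801 = -219568 (Strassen uses MORE here due to padding overhead — for small or just-over-power-of-2 n, padding can outweigh the per-level savings)

Standard: 5545233 multiplications (177^3). Strassen: 5764801 multiplications (7^8, after padding to 256x256). Strassen reduces 8 recursive multiplications to 7 at each level.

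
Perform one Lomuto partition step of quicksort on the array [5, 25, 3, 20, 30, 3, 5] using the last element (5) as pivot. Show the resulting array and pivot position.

Lomuto partition with pivot = 5:

Initial array: [5, 25, 3, 20, 30, 3, 5]

arr[0]=5 <= 5: swap with position 0, array becomes [5, 25, 3, 20, 30, 3, 5]
arr[1]=25 > 5: no swap
arr[2]=3 <= 5: swap with position 1, array becomes [5, 3, 25, 20, 30, 3, 5]
arr[3]=20 > 5: no swap
arr[4]=30 > 5: no swap
arr[5]=3 <= 5: swap with position 2, array becomes [5, 3, 3, 20, 30, 25, 5]

Place pivot at position 3: [5, 3, 3, 5, 30, 25, 20]
Pivot position: 3

After partitioning with pivot 5, the array becomes [5, 3, 3, 5, 30, 25, 20]. The pivot is placed at index 3. All elements to the left of the pivot are <= 5, and all elements to the right are > 5.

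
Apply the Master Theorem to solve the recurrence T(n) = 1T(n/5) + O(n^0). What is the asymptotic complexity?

Master Theorem for T(n) = 1T(n/5) + O(n^0):

a = 1, b = 5, c = 0
log_b(a) = log_5(1) = 0.0000

Case 2: c = 0 = log_5(1) = 0.0000
T(n) = O(n^0 log n) = O(log n)

For T(n) = 1T(n/5) + O(n^0): log_5(1) = 0.0000. This is Case 2 of the Master Theorem (c = log_b(a), equal work at all levels), giving O(log n).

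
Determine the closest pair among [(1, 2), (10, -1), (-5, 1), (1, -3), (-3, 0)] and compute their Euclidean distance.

Computing all pairwise distances among 5 points:

d((1, 2), (10, -1)) = 9.4868
d((1, 2), (-5, 1)) = 6.0828
d((1, 2), (1, -3)) = 5.0
d((1, 2), (-3, 0)) = 4.4721
d((10, -1), (-5, 1)) = 15.1327
d((10, -1), (1, -3)) = 9.2195
d((10, -1), (-3, 0)) = 13.0384
d((-5, 1), (1, -3)) = 7.2111
d((-5, 1), (-3, 0)) = 2.2361 <-- minimum
d((1, -3), (-3, 0)) = 5.0

Closest pair: (-5, 1) and (-3, 0) with distance 2.2361

The closest pair is (-5, 1) and (-3, 0) with Euclidean distance 2.2361. For 5 points, brute-force pairwise comparison is shown above. For large n, the divide-and-conquer algorithm (sort by x, recurse on halves, check the dividing strip) achieves O(n log n).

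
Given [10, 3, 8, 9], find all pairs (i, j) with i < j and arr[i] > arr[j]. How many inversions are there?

Finding inversions in [10, 3, 8, 9]:

(0, 1): arr[0]=10 > arr[1]=3
(0, 2): arr[0]=10 > arr[2]=8
(0, 3): arr[0]=10 > arr[3]=9

Total inversions: 3

The array has 3 inversion(s): (0,1), (0,2), (0,3). Each pair (i,j) satisfies i < j and arr[i] > arr[j].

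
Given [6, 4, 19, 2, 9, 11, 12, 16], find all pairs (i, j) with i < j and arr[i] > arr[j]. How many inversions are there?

Finding inversions in [6, 4, 19, 2, 9, 11, 12, 16]:

(0, 1): arr[0]=6 > arr[1]=4
(0, 3): arr[0]=6 > arr[3]=2
(1, 3): arr[1]=4 > arr[3]=2
(2, 3): arr[2]=19 > arr[3]=2
(2, 4): arr[2]=19 > arr[4]=9
(2, 5): arr[2]=19 > arr[5]=11
(2, 6): arr[2]=19 > arr[6]=12
(2, 7): arr[2]=19 > arr[7]=16

Total inversions: 8

The array has 8 inversion(s): (0,1), (0,3), (1,3), (2,3), (2,4), (2,5), (2,6), (2,7). Each pair (i,j) satisfies i < j and arr[i] > arr[j].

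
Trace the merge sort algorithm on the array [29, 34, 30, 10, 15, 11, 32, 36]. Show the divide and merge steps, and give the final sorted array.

Merge sort trace:

Split: [29, 34, 30, 10, 15, 11, 32, 36] -> [29, 34, 30, 10] and [15, 11, 32, 36]
  Split: [29, 34, 30, 10] -> [29, 34] and [30, 10]
    Split: [29, 34] -> [29] and [34]
    Merge: [29] + [34] -> [29, 34]
    Split: [30, 10] -> [30] and [10]
    Merge: [30] + [10] -> [10, 30]
  Merge: [29, 34] + [10, 30] -> [10, 29, 30, 34]
  Split: [15, 11, 32, 36] -> [15, 11] and [32, 36]
    Split: [15, 11] -> [15] and [11]
    Merge: [15] + [11] -> [11, 15]
    Split: [32, 36] -> [32] and [36]
    Merge: [32] + [36] -> [32, 36]
  Merge: [11, 15] + [32, 36] -> [11, 15, 32, 36]
Merge: [10, 29, 30, 34] + [11, 15, 32, 36] -> [10, 11, 15, 29, 30, 32, 34, 36]

Final sorted array: [10, 11, 15, 29, 30, 32, 34, 36]

The merge sort proceeds by recursively splitting the array and merging sorted halves.
After all merges, the sorted array is [10, 11, 15, 29, 30, 32, 34, 36].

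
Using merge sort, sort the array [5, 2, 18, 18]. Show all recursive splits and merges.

Merge sort trace:

Split: [5, 2, 18, 18] -> [5, 2] and [18, 18]
  Split: [5, 2] -> [5] and [2]
  Merge: [5] + [2] -> [2, 5]
  Split: [18, 18] -> [18] and [18]
  Merge: [18] + [18] -> [18, 18]
Merge: [2, 5] + [18, 18] -> [2, 5, 18, 18]

Final sorted array: [2, 5, 18, 18]

The merge sort proceeds by recursively splitting the array and merging sorted halves.
After all merges, the sorted array is [2, 5, 18, 18].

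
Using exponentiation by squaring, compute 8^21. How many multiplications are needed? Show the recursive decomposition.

Computing 8^21 by squaring (build up from 8^1; each line after the first costs one multiplication):

8^1 = 8
8^2 = (8^1)^2 = 8^2 = 64
8^4 = (8^2)^2 = 64^2 = 4096
8^5 = 8 * 8^4 = 8 * 4096 = 32768
8^10 = (8^5)^2 = 32768^2 = 1073741824
8^20 = (8^10)^2 = 1073741824^2 = 1152921504606846976
8^21 = 8 * 8^20 = 8 * 1152921504606846976 = 9223372036854775808

Result: 9223372036854775808
Multiplications needed: 6 (6 lines after 8^1)

8^21 = 9223372036854775808. Using exponentiation by squaring, this requires 6 multiplications. The key idea: if the exponent is even, square the half-power; if odd, multiply by the base once.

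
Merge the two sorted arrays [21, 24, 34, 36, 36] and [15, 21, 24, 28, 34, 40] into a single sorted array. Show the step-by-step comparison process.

Merging process:

Compare 21 vs 15: take 15 from right. Merged: [15]
Compare 21 vs 21: take 21 from left. Merged: [15, 21]
Compare 24 vs 21: take 21 from right. Merged: [15, 21, 21]
Compare 24 vs 24: take 24 from left. Merged: [15, 21, 21, 24]
Compare 34 vs 24: take 24 from right. Merged: [15, 21, 21, 24, 24]
Compare 34 vs 28: take 28 from right. Merged: [15, 21, 21, 24, 24, 28]
Compare 34 vs 34: take 34 from left. Merged: [15, 21, 21, 24, 24, 28, 34]
Compare 36 vs 34: take 34 from right. Merged: [15, 21, 21, 24, 24, 28, 34, 34]
Compare 36 vs 40: take 36 from left. Merged: [15, 21, 21, 24, 24, 28, 34, 34, 36]
Compare 36 vs 40: take 36 from left. Merged: [15, 21, 21, 24, 24, 28, 34, 34, 36, 36]
Append remaining from right: [40]. Merged: [15, 21, 21, 24, 24, 28, 34, 34, 36, 36, 40]

Final merged array: [15, 21, 21, 24, 24, 28, 34, 34, 36, 36, 40]
Total comparisons: 10

The merged array is [15, 21, 21, 24, 24, 28, 34, 34, 36, 36, 40], requiring 10 comparisons. The merge step runs in O(n) time where n is the total number of elements.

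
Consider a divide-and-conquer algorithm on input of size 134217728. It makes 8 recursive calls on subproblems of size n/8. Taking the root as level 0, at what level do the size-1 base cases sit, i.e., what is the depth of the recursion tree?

For divide and conquer with division factor 8:

Problem sizes at each level:
Level 0: 134217728
Level 1: 16777216
Level 2: 2097152
Level 3: 262144
Level 4: 32768
Level 5: 4096
Level 6: 512
Level 7: 64
Level 8: 8
Level 9: 1

The root is level 0 and the size-1 base case is level 9 (the tree spans levels 0 through 9, i.e. 10 levels counting the root), so the depth is the number of divisions: log_8(134217728) = 9

The recursion tree depth is log_8(134217728) = 9. At each level, the problem size is divided by 8, so it takes 9 divisions to reduce to a base case of size 1. The algorithm makes 8 recursive calls at each level.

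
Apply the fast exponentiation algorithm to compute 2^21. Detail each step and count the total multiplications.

Computing 2^21 by squaring (build up from 2^1; each line after the first costs one multiplication):

2^1 = 2
2^2 = (2^1)^2 = 2^2 = 4
2^4 = (2^2)^2 = 4^2 = 16
2^5 = 2 * 2^4 = 2 * 16 = 32
2^10 = (2^5)^2 = 32^2 = 1024
2^20 = (2^10)^2 = 1024^2 = 1048576
2^21 = 2 * 2^20 = 2 * 1048576 = 2097152

Result: 2097152
Multiplications needed: 6 (6 lines after 2^1)

2^21 = 2097152. Using exponentiation by squaring, this requires 6 multiplications. The key idea: if the exponent is even, square the half-power; if odd, multiply by the base once.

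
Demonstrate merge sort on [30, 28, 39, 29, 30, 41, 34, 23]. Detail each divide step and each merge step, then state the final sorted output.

Merge sort trace:

Split: [30, 28, 39, 29, 30, 41, 34, 23] -> [30, 28, 39, 29] and [30, 41, 34, 23]
  Split: [30, 28, 39, 29] -> [30, 28] and [39, 29]
    Split: [30, 28] -> [30] and [28]
    Merge: [30] + [28] -> [28, 30]
    Split: [39, 29] -> [39] and [29]
    Merge: [39] + [29] -> [29, 39]
  Merge: [28, 30] + [29, 39] -> [28, 29, 30, 39]
  Split: [30, 41, 34, 23] -> [30, 41] and [34, 23]
    Split: [30, 41] -> [30] and [41]
    Merge: [30] + [41] -> [30, 41]
    Split: [34, 23] -> [34] and [23]
    Merge: [34] + [23] -> [23, 34]
  Merge: [30, 41] + [23, 34] -> [23, 30, 34, 41]
Merge: [28, 29, 30, 39] + [23, 30, 34, 41] -> [23, 28, 29, 30, 30, 34, 39, 41]

Final sorted array: [23, 28, 29, 30, 30, 34, 39, 41]

The merge sort proceeds by recursively splitting the array and merging sorted halves.
After all merges, the sorted array is [23, 28, 29, 30, 30, 34, 39, 41].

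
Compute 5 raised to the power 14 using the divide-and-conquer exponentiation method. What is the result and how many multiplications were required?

Computing 5^14 by squaring (build up from 5^1; each line after the first costs one multiplication):

5^1 = 5
5^2 = (5^1)^2 = 5^2 = 25
5^3 = 5 * 5^2 = 5 * 25 = 125
5^6 = (5^3)^2 = 125^2 = 15625
5^7 = 5 * 5^6 = 5 * 15625 = 78125
5^14 = (5^7)^2 = 78125^2 = 6103515625

Result: 6103515625
Multiplications needed: 5 (5 lines after 5^1)

5^14 = 6103515625. Using exponentiation by squaring, this requires 5 multiplications. The key idea: if the exponent is even, square the half-power; if odd, multiply by the base once.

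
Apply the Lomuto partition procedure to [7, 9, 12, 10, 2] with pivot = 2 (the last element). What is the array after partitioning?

Lomuto partition with pivot = 2:

Initial array: [7, 9, 12, 10, 2]

arr[0]=7 > 2: no swap
arr[1]=9 > 2: no swap
arr[2]=12 > 2: no swap
arr[3]=10 > 2: no swap

Place pivot at position 0: [2, 9, 12, 10, 7]
Pivot position: 0

After partitioning with pivot 2, the array becomes [2, 9, 12, 10, 7]. The pivot is placed at index 0. All elements to the left of the pivot are <= 2, and all elements to the right are > 2.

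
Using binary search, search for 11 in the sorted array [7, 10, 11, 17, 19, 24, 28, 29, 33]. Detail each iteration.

Binary search for 11 in [7, 10, 11, 17, 19, 24, 28, 29, 33]:

lo=0, hi=8, mid=4, arr[mid]=19 -> 19 > 11, search left half
lo=0, hi=3, mid=1, arr[mid]=10 -> 10 < 11, search right half
lo=2, hi=3, mid=2, arr[mid]=11 -> Found target at index 2!

Binary search finds 11 at index 2 after 3 comparisons. The search repeatedly halves the search space by comparing with the middle element.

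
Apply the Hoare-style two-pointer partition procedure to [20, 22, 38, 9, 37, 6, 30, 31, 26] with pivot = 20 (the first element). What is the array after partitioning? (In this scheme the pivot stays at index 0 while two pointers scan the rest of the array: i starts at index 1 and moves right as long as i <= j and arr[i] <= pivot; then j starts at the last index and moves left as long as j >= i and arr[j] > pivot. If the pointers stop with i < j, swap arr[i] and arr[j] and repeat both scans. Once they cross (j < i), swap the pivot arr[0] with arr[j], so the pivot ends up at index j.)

Hoare-style two-pointer partition with pivot = 20:

Initial array: [20, 22, 38, 9, 37, 6, 30, 31, 26]

Pointers start at i = 1, j = 8.
i stops at index 1 (arr[1]=22 > 20), j stops at index 5 (arr[5]=6 <= 20): swap arr[1] and arr[5], array becomes [20, 6, 38, 9, 37, 22, 30, 31, 26]
i stops at index 2 (arr[2]=38 > 20), j stops at index 3 (arr[3]=9 <= 20): swap arr[2] and arr[3], array becomes [20, 6, 9, 38, 37, 22, 30, 31, 26]
i ends at 3, j ends at 2: the pointers have crossed (j < i), so scanning stops.

Swap pivot arr[0] with arr[2] to place pivot at position 2: [9, 6, 20, 38, 37, 22, 30, 31, 26]
Pivot position: 2

After partitioning with pivot 20, the array becomes [9, 6, 20, 38, 37, 22, 30, 31, 26]. The pivot is placed at index 2. All elements to the left of the pivot are <= 20, and all elements to the right are > 20.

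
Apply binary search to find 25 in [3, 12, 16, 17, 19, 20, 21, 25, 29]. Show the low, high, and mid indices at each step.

Binary search for 25 in [3, 12, 16, 17, 19, 20, 21, 25, 29]:

lo=0, hi=8, mid=4, arr[mid]=19 -> 19 < 25, search right half
lo=5, hi=8, mid=6, arr[mid]=21 -> 21 < 25, search right half
lo=7, hi=8, mid=7, arr[mid]=25 -> Found target at index 7!

Binary search finds 25 at index 7 after 3 comparisons. The search repeatedly halves the search space by comparing with the middle element.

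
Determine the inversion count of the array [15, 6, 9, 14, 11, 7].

Finding inversions in [15, 6, 9, 14, 11, 7]:

(0, 1): arr[0]=15 > arr[1]=6
(0, 2): arr[0]=15 > arr[2]=9
(0, 3): arr[0]=15 > arr[3]=14
(0, 4): arr[0]=15 > arr[4]=11
(0, 5): arr[0]=15 > arr[5]=7
(2, 5): arr[2]=9 > arr[5]=7
(3, 4): arr[3]=14 > arr[4]=11
(3, 5): arr[3]=14 > arr[5]=7
(4, 5): arr[4]=11 > arr[5]=7

Total inversions: 9

The array has 9 inversion(s): (0,1), (0,2), (0,3), (0,4), (0,5), (2,5), (3,4), (3,5), (4,5). Each pair (i,j) satisfies i < j and arr[i] > arr[j].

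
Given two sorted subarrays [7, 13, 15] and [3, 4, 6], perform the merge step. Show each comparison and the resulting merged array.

Merging process:

Compare 7 vs 3: take 3 from right. Merged: [3]
Compare 7 vs 4: take 4 from right. Merged: [3, 4]
Compare 7 vs 6: take 6 from right. Merged: [3, 4, 6]
Append remaining from left: [7, 13, 15]. Merged: [3, 4, 6, 7, 13, 15]

Final merged array: [3, 4, 6, 7, 13, 15]
Total comparisons: 3

The merged array is [3, 4, 6, 7, 13, 15], requiring 3 comparisons. The merge step runs in O(n) time where n is the total number of elements.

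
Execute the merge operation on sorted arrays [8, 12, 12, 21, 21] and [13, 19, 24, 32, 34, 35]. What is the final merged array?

Merging process:

Compare 8 vs 13: take 8 from left. Merged: [8]
Compare 12 vs 13: take 12 from left. Merged: [8, 12]
Compare 12 vs 13: take 12 from left. Merged: [8, 12, 12]
Compare 21 vs 13: take 13 from right. Merged: [8, 12, 12, 13]
Compare 21 vs 19: take 19 from right. Merged: [8, 12, 12, 13, 19]
Compare 21 vs 24: take 21 from left. Merged: [8, 12, 12, 13, 19, 21]
Compare 21 vs 24: take 21 from left. Merged: [8, 12, 12, 13, 19, 21, 21]
Append remaining from right: [24, 32, 34, 35]. Merged: [8, 12, 12, 13, 19, 21, 21, 24, 32, 34, 35]

Final merged array: [8, 12, 12, 13, 19, 21, 21, 24, 32, 34, 35]
Total comparisons: 7

The merged array is [8, 12, 12, 13, 19, 21, 21, 24, 32, 34, 35], requiring 7 comparisons. The merge step runs in O(n) time where n is the total number of elements.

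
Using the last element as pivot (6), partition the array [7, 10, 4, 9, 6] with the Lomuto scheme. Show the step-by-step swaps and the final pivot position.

Lomuto partition with pivot = 6:

Initial array: [7, 10, 4, 9, 6]

arr[0]=7 > 6: no swap
arr[1]=10 > 6: no swap
arr[2]=4 <= 6: swap with position 0, array becomes [4, 10, 7, 9, 6]
arr[3]=9 > 6: no swap

Place pivot at position 1: [4, 6, 7, 9, 10]
Pivot position: 1

After partitioning with pivot 6, the array becomes [4, 6, 7, 9, 10]. The pivot is placed at index 1. All elements to the left of the pivot are <= 6, and all elements to the right are > 6.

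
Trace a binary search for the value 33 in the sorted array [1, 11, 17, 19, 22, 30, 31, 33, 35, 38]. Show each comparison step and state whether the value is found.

Binary search for 33 in [1, 11, 17, 19, 22, 30, 31, 33, 35, 38]:

lo=0, hi=9, mid=4, arr[mid]=22 -> 22 < 33, search right half
lo=5, hi=9, mid=7, arr[mid]=33 -> Found target at index 7!

Binary search finds 33 at index 7 after 2 comparisons. The search repeatedly halves the search space by comparing with the middle element.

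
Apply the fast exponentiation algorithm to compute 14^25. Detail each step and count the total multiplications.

Computing 14^25 by squaring (build up from 14^1; each line after the first costs one multiplication):

14^1 = 14
14^2 = (14^1)^2 = 14^2 = 196
14^3 = 14 * 14^2 = 14 * 196 = 2744
14^6 = (14^3)^2 = 2744^2 = 7529536
14^12 = (14^6)^2 = 7529536^2 = 56693912375296
14^24 = (14^12)^2 = 56693912375296^2 = 3214199700417740936751087616
14^25 = 14 * 14^24 = 14 * 3214199700417740936751087616 = 44998795805848373114515226624

Result: 44998795805848373114515226624
Multiplications needed: 6 (6 lines after 14^1)

14^25 = 44998795805848373114515226624. Using exponentiation by squaring, this requires 6 multiplications. The key idea: if the exponent is even, square the half-power; if odd, multiply by the base once.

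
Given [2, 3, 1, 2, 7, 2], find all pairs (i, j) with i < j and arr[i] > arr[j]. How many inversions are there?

Finding inversions in [2, 3, 1, 2, 7, 2]:

(0, 2): arr[0]=2 > arr[2]=1
(1, 2): arr[1]=3 > arr[2]=1
(1, 3): arr[1]=3 > arr[3]=2
(1, 5): arr[1]=3 > arr[5]=2
(4, 5): arr[4]=7 > arr[5]=2

Total inversions: 5

The array has 5 inversion(s): (0,2), (1,2), (1,3), (1,5), (4,5). Each pair (i,j) satisfies i < j and arr[i] > arr[j].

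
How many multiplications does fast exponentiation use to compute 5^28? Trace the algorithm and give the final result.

Computing 5^28 by squaring (build up from 5^1; each line after the first costs one multiplication):

5^1 = 5
5^2 = (5^1)^2 = 5^2 = 25
5^3 = 5 * 5^2 = 5 * 25 = 125
5^6 = (5^3)^2 = 125^2 = 15625
5^7 = 5 * 5^6 = 5 * 15625 = 78125
5^14 = (5^7)^2 = 78125^2 = 6103515625
5^28 = (5^14)^2 = 6103515625^2 = 37252902984619140625

Result: 37252902984619140625
Multiplications needed: 6 (6 lines after 5^1)

5^28 = 37252902984619140625. Using exponentiation by squaring, this requires 6 multiplications. The key idea: if the exponent is even, square the half-power; if odd, multiply by the base once.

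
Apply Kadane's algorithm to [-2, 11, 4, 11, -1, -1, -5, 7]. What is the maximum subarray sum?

Using Kadane's algorithm on [-2, 11, 4, 11, -1, -1, -5, 7]:

Scanning through the array:
Position 1 (value 11): max_ending_here = 11, max_so_far = 11
Position 2 (value 4): max_ending_here = 15, max_so_far = 15
Position 3 (value 11): max_ending_here = 26, max_so_far = 26
Position 4 (value -1): max_ending_here = 25, max_so_far = 26
Position 5 (value -1): max_ending_here = 24, max_so_far = 26
Position 6 (value -5): max_ending_here = 19, max_so_far = 26
Position 7 (value 7): max_ending_here = 26, max_so_far = 26

Maximum subarray: [11, 4, 11]
Maximum sum: 26

The maximum subarray is [11, 4, 11] with sum 26. This subarray runs from index 1 to index 3.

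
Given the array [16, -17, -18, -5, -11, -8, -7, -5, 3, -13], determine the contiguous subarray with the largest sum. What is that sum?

Using Kadane's algorithm on [16, -17, -18, -5, -11, -8, -7, -5, 3, -13]:

Scanning through the array:
Position 1 (value -17): max_ending_here = -1, max_so_far = 16
Position 2 (value -18): max_ending_here = -18, max_so_far = 16
Position 3 (value -5): max_ending_here = -5, max_so_far = 16
Position 4 (value -11): max_ending_here = -11, max_so_far = 16
Position 5 (value -8): max_ending_here = -8, max_so_far = 16
Position 6 (value -7): max_ending_here = -7, max_so_far = 16
Position 7 (value -5): max_ending_here = -5, max_so_far = 16
Position 8 (value 3): max_ending_here = 3, max_so_far = 16
Position 9 (value -13): max_ending_here = -10, max_so_far = 16

Maximum subarray: [16]
Maximum sum: 16

The maximum subarray is [16] with sum 16. This subarray runs from index 0 to index 0.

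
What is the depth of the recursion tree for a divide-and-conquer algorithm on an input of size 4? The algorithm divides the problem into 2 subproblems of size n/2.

For divide and conquer with division factor 2:

Problem sizes at each level:
Level 0: 4
Level 1: 2
Level 2: 1

The root is level 0 and the size-1 base case is level 2 (the tree spans levels 0 through 2, i.e. 3 levels counting the root), so the depth is the number of divisions: log_2(4) = 2

The recursion tree depth is log_2(4) = 2. At each level, the problem size is divided by 2, so it takes 2 divisions to reduce to a base case of size 1. The algorithm makes 2 recursive calls at each level.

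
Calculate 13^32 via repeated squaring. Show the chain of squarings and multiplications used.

Computing 13^32 by squaring (build up from 13^1; each line after the first costs one multiplication):

13^1 = 13
13^2 = (13^1)^2 = 13^2 = 169
13^4 = (13^2)^2 = 169^2 = 28561
13^8 = (13^4)^2 = 28561^2 = 815730721
13^16 = (13^8)^2 = 815730721^2 = 665416609183179841
13^32 = (13^16)^2 = 665416609183179841^2 = 442779263776840698304313192148785281

Result: 442779263776840698304313192148785281
Multiplications needed: 5 (5 lines after 13^1)

13^32 = 442779263776840698304313192148785281. Using exponentiation by squaring, this requires 5 multiplications. The key idea: if the exponent is even, square the half-power; if odd, multiply by the base once.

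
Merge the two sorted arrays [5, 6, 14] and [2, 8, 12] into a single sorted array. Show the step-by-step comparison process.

Merging process:

Compare 5 vs 2: take 2 from right. Merged: [2]
Compare 5 vs 8: take 5 from left. Merged: [2, 5]
Compare 6 vs 8: take 6 from left. Merged: [2, 5, 6]
Compare 14 vs 8: take 8 from right. Merged: [2, 5, 6, 8]
Compare 14 vs 12: take 12 from right. Merged: [2, 5, 6, 8, 12]
Append remaining from left: [14]. Merged: [2, 5, 6, 8, 12, 14]

Final merged array: [2, 5, 6, 8, 12, 14]
Total comparisons: 5

The merged array is [2, 5, 6, 8, 12, 14], requiring 5 comparisons. The merge step runs in O(n) time where n is the total number of elements.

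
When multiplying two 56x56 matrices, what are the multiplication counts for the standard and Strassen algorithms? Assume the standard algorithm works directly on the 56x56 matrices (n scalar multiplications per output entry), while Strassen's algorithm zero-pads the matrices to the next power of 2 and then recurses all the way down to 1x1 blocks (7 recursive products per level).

Matrix multiplication for 56x56 matrices:

Strassen's algorithm requires power-of-2 dimensions. Pad 56x56 to 64x64 (next power of 2).

Standard algorithm: 56^3 = 175616 multiplications
Strassen's algorithm: 7^(log2(64)) = 7^6 = 117649 multiplications
Savings: 175616 - 117649 = 57967 multiplications

Standard: 175616 multiplications (56^3). Strassen: 117649 multiplications (7^6, after padding to 64x64). Strassen reduces 8 recursive multiplications to 7 at each level.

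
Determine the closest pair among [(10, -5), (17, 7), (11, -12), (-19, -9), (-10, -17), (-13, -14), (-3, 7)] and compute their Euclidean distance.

Computing all pairwise distances among 7 points:

d((10, -5), (17, 7)) = 13.8924
d((10, -5), (11, -12)) = 7.0711
d((10, -5), (-19, -9)) = 29.2746
d((10, -5), (-10, -17)) = 23.3238
d((10, -5), (-13, -14)) = 24.6982
d((10, -5), (-3, 7)) = 17.6918
d((17, 7), (11, -12)) = 19.9249
d((17, 7), (-19, -9)) = 39.3954
d((17, 7), (-10, -17)) = 36.1248
d((17, 7), (-13, -14)) = 36.6197
d((17, 7), (-3, 7)) = 20.0
d((11, -12), (-19, -9)) = 30.1496
d((11, -12), (-10, -17)) = 21.587
d((11, -12), (-13, -14)) = 24.0832
d((11, -12), (-3, 7)) = 23.6008
d((-19, -9), (-10, -17)) = 12.0416
d((-19, -9), (-13, -14)) = 7.8102
d((-19, -9), (-3, 7)) = 22.6274
d((-10, -17), (-13, -14)) = 4.2426 <-- minimum
d((-10, -17), (-3, 7)) = 25.0
d((-13, -14), (-3, 7)) = 23.2594

Closest pair: (-10, -17) and (-13, -14) with distance 4.2426

The closest pair is (-10, -17) and (-13, -14) with Euclidean distance 4.2426. For 7 points, brute-force pairwise comparison is shown above. For large n, the divide-and-conquer algorithm (sort by x, recurse on halves, check the dividing strip) achieves O(n log n).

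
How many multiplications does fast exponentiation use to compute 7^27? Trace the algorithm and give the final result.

Computing 7^27 by squaring (build up from 7^1; each line after the first costs one multiplication):

7^1 = 7
7^2 = (7^1)^2 = 7^2 = 49
7^3 = 7 * 7^2 = 7 * 49 = 343
7^6 = (7^3)^2 = 343^2 = 117649
7^12 = (7^6)^2 = 117649^2 = 13841287201
7^13 = 7 * 7^12 = 7 * 13841287201 = 96889010407
7^26 = (7^13)^2 = 96889010407^2 = 9387480337647754305649
7^27 = 7 * 7^26 = 7 * 9387480337647754305649 = 65712362363534280139543

Result: 65712362363534280139543
Multiplications needed: 7 (7 lines after 7^1)

7^27 = 65712362363534280139543. Using exponentiation by squaring, this requires 7 multiplications. The key idea: if the exponent is even, square the half-power; if odd, multiply by the base once.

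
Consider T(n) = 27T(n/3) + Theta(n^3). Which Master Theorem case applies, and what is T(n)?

Master Theorem for T(n) = 27T(n/3) + O(n^3):

a = 27, b = 3, c = 3
log_b(a) = log_3(27) = 3.0000

Case 2: c = 3 = log_3(27) = 3.0000
T(n) = O(n^3 log n) = O(n^3 log n)

For T(n) = 27T(n/3) + O(n^3): log_3(27) = 3.0000. This is Case 2 of the Master Theorem (c = log_b(a), equal work at all levels), giving O(n^3 log n).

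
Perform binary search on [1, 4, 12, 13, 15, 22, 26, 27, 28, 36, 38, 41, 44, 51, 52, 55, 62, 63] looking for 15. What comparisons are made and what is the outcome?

Binary search for 15 in [1, 4, 12, 13, 15, 22, 26, 27, 28, 36, 38, 41, 44, 51, 52, 55, 62, 63]:

lo=0, hi=17, mid=8, arr[mid]=28 -> 28 > 15, search left half
lo=0, hi=7, mid=3, arr[mid]=13 -> 13 < 15, search right half
lo=4, hi=7, mid=5, arr[mid]=22 -> 22 > 15, search left half
lo=4, hi=4, mid=4, arr[mid]=15 -> Found target at index 4!

Binary search finds 15 at index 4 after 4 comparisons. The search repeatedly halves the search space by comparing with the middle element.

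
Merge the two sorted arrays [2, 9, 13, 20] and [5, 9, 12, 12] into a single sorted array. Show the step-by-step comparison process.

Merging process:

Compare 2 vs 5: take 2 from left. Merged: [2]
Compare 9 vs 5: take 5 from right. Merged: [2, 5]
Compare 9 vs 9: take 9 from left. Merged: [2, 5, 9]
Compare 13 vs 9: take 9 from right. Merged: [2, 5, 9, 9]
Compare 13 vs 12: take 12 from right. Merged: [2, 5, 9, 9, 12]
Compare 13 vs 12: take 12 from right. Merged: [2, 5, 9, 9, 12, 12]
Append remaining from left: [13, 20]. Merged: [2, 5, 9, 9, 12, 12, 13, 20]

Final merged array: [2, 5, 9, 9, 12, 12, 13, 20]
Total comparisons: 6

The merged array is [2, 5, 9, 9, 12, 12, 13, 20], requiring 6 comparisons. The merge step runs in O(n) time where n is the total number of elements.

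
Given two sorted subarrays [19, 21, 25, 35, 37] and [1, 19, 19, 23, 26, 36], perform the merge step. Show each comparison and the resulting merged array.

Merging process:

Compare 19 vs 1: take 1 from right. Merged: [1]
Compare 19 vs 19: take 19 from left. Merged: [1, 19]
Compare 21 vs 19: take 19 from right. Merged: [1, 19, 19]
Compare 21 vs 19: take 19 from right. Merged: [1, 19, 19, 19]
Compare 21 vs 23: take 21 from left. Merged: [1, 19, 19, 19, 21]
Compare 25 vs 23: take 23 from right. Merged: [1, 19, 19, 19, 21, 23]
Compare 25 vs 26: take 25 from left. Merged: [1, 19, 19, 19, 21, 23, 25]
Compare 35 vs 26: take 26 from right. Merged: [1, 19, 19, 19, 21, 23, 25, 26]
Compare 35 vs 36: take 35 from left. Merged: [1, 19, 19, 19, 21, 23, 25, 26, 35]
Compare 37 vs 36: take 36 from right. Merged: [1, 19, 19, 19, 21, 23, 25, 26, 35, 36]
Append remaining from left: [37]. Merged: [1, 19, 19, 19, 21, 23, 25, 26, 35, 36, 37]

Final merged array: [1, 19, 19, 19, 21, 23, 25, 26, 35, 36, 37]
Total comparisons: 10

The merged array is [1, 19, 19, 19, 21, 23, 25, 26, 35, 36, 37], requiring 10 comparisons. The merge step runs in O(n) time where n is the total number of elements.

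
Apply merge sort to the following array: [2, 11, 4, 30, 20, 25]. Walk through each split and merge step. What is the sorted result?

Merge sort trace:

Split: [2, 11, 4, 30, 20, 25] -> [2, 11, 4] and [30, 20, 25]
  Split: [2, 11, 4] -> [2] and [11, 4]
    Split: [11, 4] -> [11] and [4]
    Merge: [11] + [4] -> [4, 11]
  Merge: [2] + [4, 11] -> [2, 4, 11]
  Split: [30, 20, 25] -> [30] and [20, 25]
    Split: [20, 25] -> [20] and [25]
    Merge: [20] + [25] -> [20, 25]
  Merge: [30] + [20, 25] -> [20, 25, 30]
Merge: [2, 4, 11] + [20, 25, 30] -> [2, 4, 11, 20, 25, 30]

Final sorted array: [2, 4, 11, 20, 25, 30]

The merge sort proceeds by recursively splitting the array and merging sorted halves.
After all merges, the sorted array is [2, 4, 11, 20, 25, 30].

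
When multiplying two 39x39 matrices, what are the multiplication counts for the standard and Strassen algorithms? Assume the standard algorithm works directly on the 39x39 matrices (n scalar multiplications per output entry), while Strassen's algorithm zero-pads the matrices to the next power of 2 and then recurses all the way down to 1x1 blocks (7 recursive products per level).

Matrix multiplication for 39x39 matrices:

Strassen's algorithm requires power-of-2 dimensions. Pad 39x39 to 64x64 (next power of 2).

Standard algorithm: 39^3 = 59319 multiplications
Strassen's algorithm: 7^(log2(64)) = 7^6 = 117649 multiplications
Difference: 59319 - 117649 = -58330 (Strassen uses MORE here due to padding overhead — for small or just-over-power-of-2 n, padding can outweigh the per-level savings)

Standard: 59319 multiplications (39^3). Strassen: 117649 multiplications (7^6, after padding to 64x64). Strassen reduces 8 recursive multiplications to 7 at each level.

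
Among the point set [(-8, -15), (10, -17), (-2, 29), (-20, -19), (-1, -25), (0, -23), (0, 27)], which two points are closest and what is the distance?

Computing all pairwise distances among 7 points:

d((-8, -15), (10, -17)) = 18.1108
d((-8, -15), (-2, 29)) = 44.4072
d((-8, -15), (-20, -19)) = 12.6491
d((-8, -15), (-1, -25)) = 12.2066
d((-8, -15), (0, -23)) = 11.3137
d((-8, -15), (0, 27)) = 42.7551
d((10, -17), (-2, 29)) = 47.5395
d((10, -17), (-20, -19)) = 30.0666
d((10, -17), (-1, -25)) = 13.6015
d((10, -17), (0, -23)) = 11.6619
d((10, -17), (0, 27)) = 45.1221
d((-2, 29), (-20, -19)) = 51.264
d((-2, 29), (-1, -25)) = 54.0093
d((-2, 29), (0, -23)) = 52.0384
d((-2, 29), (0, 27)) = 2.8284
d((-20, -19), (-1, -25)) = 19.9249
d((-20, -19), (0, -23)) = 20.3961
d((-20, -19), (0, 27)) = 50.1597
d((-1, -25), (0, -23)) = 2.2361 <-- minimum
d((-1, -25), (0, 27)) = 52.0096
d((0, -23), (0, 27)) = 50.0

Closest pair: (-1, -25) and (0, -23) with distance 2.2361

The closest pair is (-1, -25) and (0, -23) with Euclidean distance 2.2361. For 7 points, brute-force pairwise comparison is shown above. For large n, the divide-and-conquer algorithm (sort by x, recurse on halves, check the dividing strip) achieves O(n log n).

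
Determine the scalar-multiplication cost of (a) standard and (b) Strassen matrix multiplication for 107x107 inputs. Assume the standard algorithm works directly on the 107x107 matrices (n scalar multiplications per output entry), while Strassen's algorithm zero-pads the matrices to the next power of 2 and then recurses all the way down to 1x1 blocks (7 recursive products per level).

Matrix multiplication for 107x107 matrices:

Strassen's algorithm requires power-of-2 dimensions. Pad 107x107 to 128x128 (next power of 2).

Standard algorithm: 107^3 = 1225043 multiplications
Strassen's algorithm: 7^(log2(128)) = 7^7 = 823543 multiplications
Savings: 1225043 - 823543 = 401500 multiplications

Standard: 1225043 multiplications (107^3). Strassen: 823543 multiplications (7^7, after padding to 128x128). Strassen reduces 8 recursive multiplications to 7 at each level.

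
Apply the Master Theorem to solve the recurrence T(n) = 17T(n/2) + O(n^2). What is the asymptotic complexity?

Master Theorem for T(n) = 17T(n/2) + O(n^2):

a = 17, b = 2, c = 2
log_b(a) = log_2(17) = 4.0875

Case 1: c = 2 < log_2(17) = 4.0875
T(n) = O(n^(log_2 17))

For T(n) = 17T(n/2) + O(n^2): log_2(17) = 4.0875. This is Case 1 of the Master Theorem (c < log_b(a), work dominated by leaves), giving O(n^(log_2 17)).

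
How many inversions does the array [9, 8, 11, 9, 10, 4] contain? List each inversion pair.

Finding inversions in [9, 8, 11, 9, 10, 4]:

(0, 1): arr[0]=9 > arr[1]=8
(0, 5): arr[0]=9 > arr[5]=4
(1, 5): arr[1]=8 > arr[5]=4
(2, 3): arr[2]=11 > arr[3]=9
(2, 4): arr[2]=11 > arr[4]=10
(2, 5): arr[2]=11 > arr[5]=4
(3, 5): arr[3]=9 > arr[5]=4
(4, 5): arr[4]=10 > arr[5]=4

Total inversions: 8

The array has 8 inversion(s): (0,1), (0,5), (1,5), (2,3), (2,4), (2,5), (3,5), (4,5). Each pair (i,j) satisfies i < j and arr[i] > arr[j].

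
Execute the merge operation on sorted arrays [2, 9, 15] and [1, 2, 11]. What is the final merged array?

Merging process:

Compare 2 vs 1: take 1 from right. Merged: [1]
Compare 2 vs 2: take 2 from left. Merged: [1, 2]
Compare 9 vs 2: take 2 from right. Merged: [1, 2, 2]
Compare 9 vs 11: take 9 from left. Merged: [1, 2, 2, 9]
Compare 15 vs 11: take 11 from right. Merged: [1, 2, 2, 9, 11]
Append remaining from left: [15]. Merged: [1, 2, 2, 9, 11, 15]

Final merged array: [1, 2, 2, 9, 11, 15]
Total comparisons: 5

The merged array is [1, 2, 2, 9, 11, 15], requiring 5 comparisons. The merge step runs in O(n) time where n is the total number of elements.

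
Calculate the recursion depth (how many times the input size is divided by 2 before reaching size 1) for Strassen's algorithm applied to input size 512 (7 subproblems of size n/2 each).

For divide and conquer with division factor 2:

Problem sizes at each level:
Level 0: 512
Level 1: 256
Level 2: 128
Level 3: 64
Level 4: 32
Level 5: 16
Level 6: 8
Level 7: 4
Level 8: 2
Level 9: 1

The root is level 0 and the size-1 base case is level 9 (the tree spans levels 0 through 9, i.e. 10 levels counting the root), so the depth is the number of divisions: log_2(512) = 9

The recursion tree depth is log_2(512) = 9. At each level, the problem size is divided by 2, so it takes 9 divisions to reduce to a base case of size 1. The algorithm makes 7 recursive calls at each level.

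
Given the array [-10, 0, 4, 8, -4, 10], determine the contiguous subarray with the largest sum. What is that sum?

Using Kadane's algorithm on [-10, 0, 4, 8, -4, 10]:

Scanning through the array:
Position 1 (value 0): max_ending_here = 0, max_so_far = 0
Position 2 (value 4): max_ending_here = 4, max_so_far = 4
Position 3 (value 8): max_ending_here = 12, max_so_far = 12
Position 4 (value -4): max_ending_here = 8, max_so_far = 12
Position 5 (value 10): max_ending_here = 18, max_so_far = 18

Maximum subarray: [0, 4, 8, -4, 10]
Maximum sum: 18

The maximum subarray is [0, 4, 8, -4, 10] with sum 18. This subarray runs from index 1 to index 5.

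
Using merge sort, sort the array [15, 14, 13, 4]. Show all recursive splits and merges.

Merge sort trace:

Split: [15, 14, 13, 4] -> [15, 14] and [13, 4]
  Split: [15, 14] -> [15] and [14]
  Merge: [15] + [14] -> [14, 15]
  Split: [13, 4] -> [13] and [4]
  Merge: [13] + [4] -> [4, 13]
Merge: [14, 15] + [4, 13] -> [4, 13, 14, 15]

Final sorted array: [4, 13, 14, 15]

The merge sort proceeds by recursively splitting the array and merging sorted halves.
After all merges, the sorted array is [4, 13, 14, 15].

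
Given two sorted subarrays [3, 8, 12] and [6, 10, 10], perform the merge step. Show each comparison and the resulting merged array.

Merging process:

Compare 3 vs 6: take 3 from left. Merged: [3]
Compare 8 vs 6: take 6 from right. Merged: [3, 6]
Compare 8 vs 10: take 8 from left. Merged: [3, 6, 8]
Compare 12 vs 10: take 10 from right. Merged: [3, 6, 8, 10]
Compare 12 vs 10: take 10 from right. Merged: [3, 6, 8, 10, 10]
Append remaining from left: [12]. Merged: [3, 6, 8, 10, 10, 12]

Final merged array: [3, 6, 8, 10, 10, 12]
Total comparisons: 5

The merged array is [3, 6, 8, 10, 10, 12], requiring 5 comparisons. The merge step runs in O(n) time where n is the total number of elements.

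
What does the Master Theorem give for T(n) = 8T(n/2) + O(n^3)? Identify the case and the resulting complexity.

Master Theorem for T(n) = 8T(n/2) + O(n^3):

a = 8, b = 2, c = 3
log_b(a) = log_2(8) = 3.0000

Case 2: c = 3 = log_2(8) = 3.0000
T(n) = O(n^3 log n) = O(n^3 log n)

For T(n) = 8T(n/2) + O(n^3): log_2(8) = 3.0000. This is Case 2 of the Master Theorem (c = log_b(a), equal work at all levels), giving O(n^3 log n).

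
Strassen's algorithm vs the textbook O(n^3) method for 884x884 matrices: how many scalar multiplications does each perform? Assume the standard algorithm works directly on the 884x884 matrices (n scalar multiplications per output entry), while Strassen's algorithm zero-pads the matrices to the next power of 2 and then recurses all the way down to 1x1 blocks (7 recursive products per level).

Matrix multiplication for 884x884 matrices:

Strassen's algorithm requires power-of-2 dimensions. Pad 884x884 to 1024x1024 (next power of 2).

Standard algorithm: 884^3 = 690807104 multiplications
Strassen's algorithm: 7^(log2(1024)) = 7^10 = 282475249 multiplications
Savings: 690807104 - 282475249 = 408331855 multiplications

Standard: 690807104 multiplications (884^3). Strassen: 282475249 multiplications (7^10, after padding to 1024x1024). Strassen reduces 8 recursive multiplications to 7 at each level.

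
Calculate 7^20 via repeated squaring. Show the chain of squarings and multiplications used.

Computing 7^20 by squaring (build up from 7^1; each line after the first costs one multiplication):

7^1 = 7
7^2 = (7^1)^2 = 7^2 = 49
7^4 = (7^2)^2 = 49^2 = 2401
7^5 = 7 * 7^4 = 7 * 2401 = 16807
7^10 = (7^5)^2 = 16807^2 = 282475249
7^20 = (7^10)^2 = 282475249^2 = 79792266297612001

Result: 79792266297612001
Multiplications needed: 5 (5 lines after 7^1)

7^20 = 79792266297612001. Using exponentiation by squaring, this requires 5 multiplications. The key idea: if the exponent is even, square the half-power; if odd, multiply by the base once.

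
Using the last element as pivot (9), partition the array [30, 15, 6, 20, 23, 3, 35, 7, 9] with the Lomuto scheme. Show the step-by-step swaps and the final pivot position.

Lomuto partition with pivot = 9:

Initial array: [30, 15, 6, 20, 23, 3, 35, 7, 9]

arr[0]=30 > 9: no swap
arr[1]=15 > 9: no swap
arr[2]=6 <= 9: swap with position 0, array becomes [6, 15, 30, 20, 23, 3, 35, 7, 9]
arr[3]=20 > 9: no swap
arr[4]=23 > 9: no swap
arr[5]=3 <= 9: swap with position 1, array becomes [6, 3, 30, 20, 23, 15, 35, 7, 9]
arr[6]=35 > 9: no swap
arr[7]=7 <= 9: swap with position 2, array becomes [6, 3, 7, 20, 23, 15, 35, 30, 9]

Place pivot at position 3: [6, 3, 7, 9, 23, 15, 35, 30, 20]
Pivot position: 3

After partitioning with pivot 9, the array becomes [6, 3, 7, 9, 23, 15, 35, 30, 20]. The pivot is placed at index 3. All elements to the left of the pivot are <= 9, and all elements to the right are > 9.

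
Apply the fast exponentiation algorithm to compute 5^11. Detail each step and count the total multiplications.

Computing 5^11 by squaring (build up from 5^1; each line after the first costs one multiplication):

5^1 = 5
5^2 = (5^1)^2 = 5^2 = 25
5^4 = (5^2)^2 = 25^2 = 625
5^5 = 5 * 5^4 = 5 * 625 = 3125
5^10 = (5^5)^2 = 3125^2 = 9765625
5^11 = 5 * 5^10 = 5 * 9765625 = 48828125

Result: 48828125
Multiplications needed: 5 (5 lines after 5^1)

5^11 = 48828125. Using exponentiation by squaring, this requires 5 multiplications. The key idea: if the exponent is even, square the half-power; if odd, multiply by the base once.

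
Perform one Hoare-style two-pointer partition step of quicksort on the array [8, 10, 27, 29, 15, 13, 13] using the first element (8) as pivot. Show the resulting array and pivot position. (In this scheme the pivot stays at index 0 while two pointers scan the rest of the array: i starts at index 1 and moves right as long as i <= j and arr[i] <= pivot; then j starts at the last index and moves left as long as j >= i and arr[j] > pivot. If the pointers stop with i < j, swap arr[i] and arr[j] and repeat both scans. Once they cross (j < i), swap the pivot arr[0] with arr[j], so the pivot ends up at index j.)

Hoare-style two-pointer partition with pivot = 8:

Initial array: [8, 10, 27, 29, 15, 13, 13]

Pointers start at i = 1, j = 6.
i ends at 1, j ends at 0: the pointers have crossed (j < i), so scanning stops.

j = 0, so swapping arr[0] with arr[j] leaves the pivot at position 0: [8, 10, 27, 29, 15, 13, 13]
Pivot position: 0

After partitioning with pivot 8, the array becomes [8, 10, 27, 29, 15, 13, 13]. The pivot is placed at index 0. All elements to the left of the pivot are <= 8, and all elements to the right are > 8.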